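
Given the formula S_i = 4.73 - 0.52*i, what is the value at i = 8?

S_8 = 4.73 + -0.52*8 = 4.73 + -4.16 = 0.57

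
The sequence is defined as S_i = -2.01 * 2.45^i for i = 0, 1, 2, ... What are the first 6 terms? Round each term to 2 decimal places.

This is a geometric sequence.
i=0: S_0 = -2.01 * 2.45^0 = -2.01
i=1: S_1 = -2.01 * 2.45^1 ≈ -4.92
i=2: S_2 = -2.01 * 2.45^2 ≈ -12.07
i=3: S_3 = -2.01 * 2.45^3 ≈ -29.56
i=4: S_4 = -2.01 * 2.45^4 ≈ -72.42
i=5: S_5 = -2.01 * 2.45^5 ≈ -177.43
The first 6 terms are: [-2.01, -4.92, -12.07, -29.56, -72.42, -177.43]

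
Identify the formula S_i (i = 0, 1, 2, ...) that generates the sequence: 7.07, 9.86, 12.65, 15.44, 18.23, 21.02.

Check differences: 9.86 - 7.07 = 2.79
12.65 - 9.86 = 2.79
Common difference d = 2.79.
First term a = 7.07.
Formula: S_i = 7.07 + 2.79*i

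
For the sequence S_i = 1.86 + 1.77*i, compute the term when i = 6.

S_6 = 1.86 + 1.77*6 = 1.86 + 10.62 = 12.48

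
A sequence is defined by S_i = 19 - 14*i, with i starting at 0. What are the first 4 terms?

This is an arithmetic sequence.
i=0: S_0 = 19 + -14*0 = 19
i=1: S_1 = 19 + -14*1 = 5
i=2: S_2 = 19 + -14*2 = -9
i=3: S_3 = 19 + -14*3 = -23
The first 4 terms are: [19, 5, -9, -23]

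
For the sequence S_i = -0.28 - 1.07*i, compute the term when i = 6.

S_6 = -0.28 + -1.07*6 = -0.28 + -6.42 = -6.7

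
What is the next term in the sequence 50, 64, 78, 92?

Differences: 64 - 50 = 14
This is an arithmetic sequence with common difference d = 14.
Next term = 92 + 14 = 106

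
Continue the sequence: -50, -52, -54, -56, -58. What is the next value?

Differences: -52 - -50 = -2
This is an arithmetic sequence with common difference d = -2.
Next term = -58 + -2 = -60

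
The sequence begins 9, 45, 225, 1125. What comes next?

Ratios: 45 / 9 = 5.0
This is a geometric sequence with common ratio r = 5.
Next term = 1125 * 5 = 5625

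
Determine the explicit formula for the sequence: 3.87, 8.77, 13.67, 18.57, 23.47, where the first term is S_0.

Check differences: 8.77 - 3.87 = 4.9
13.67 - 8.77 = 4.9
Common difference d = 4.9.
First term a = 3.87.
Formula: S_i = 3.87 + 4.90*i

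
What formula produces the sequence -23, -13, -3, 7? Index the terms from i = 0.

Check differences: -13 - -23 = 10
-3 - -13 = 10
Common difference d = 10.
First term a = -23.
Formula: S_i = -23 + 10*i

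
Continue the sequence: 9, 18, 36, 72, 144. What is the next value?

Ratios: 18 / 9 = 2.0
This is a geometric sequence with common ratio r = 2.
Next term = 144 * 2 = 288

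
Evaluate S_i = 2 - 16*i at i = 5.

S_5 = 2 + -16*5 = 2 + -80 = -78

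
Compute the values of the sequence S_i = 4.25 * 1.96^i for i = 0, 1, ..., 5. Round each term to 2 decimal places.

This is a geometric sequence.
i=0: S_0 = 4.25 * 1.96^0 = 4.25
i=1: S_1 = 4.25 * 1.96^1 = 8.33
i=2: S_2 = 4.25 * 1.96^2 ≈ 16.33
i=3: S_3 = 4.25 * 1.96^3 ≈ 32.0
i=4: S_4 = 4.25 * 1.96^4 ≈ 62.72
i=5: S_5 = 4.25 * 1.96^5 ≈ 122.93
The first 6 terms are: [4.25, 8.33, 16.33, 32.0, 62.72, 122.93]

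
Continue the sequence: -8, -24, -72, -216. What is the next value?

Ratios: -24 / -8 = 3.0
This is a geometric sequence with common ratio r = 3.
Next term = -216 * 3 = -648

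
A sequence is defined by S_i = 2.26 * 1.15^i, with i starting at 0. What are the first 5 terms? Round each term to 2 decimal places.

This is a geometric sequence.
i=0: S_0 = 2.26 * 1.15^0 = 2.26
i=1: S_1 = 2.26 * 1.15^1 ≈ 2.6
i=2: S_2 = 2.26 * 1.15^2 ≈ 2.99
i=3: S_3 = 2.26 * 1.15^3 ≈ 3.44
i=4: S_4 = 2.26 * 1.15^4 ≈ 3.95
The first 5 terms are: [2.26, 2.6, 2.99, 3.44, 3.95]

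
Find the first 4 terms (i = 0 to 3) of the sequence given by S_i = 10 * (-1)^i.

This is a geometric sequence.
i=0: S_0 = 10 * (-1)^0 = 10
i=1: S_1 = 10 * (-1)^1 = -10
i=2: S_2 = 10 * (-1)^2 = 10
i=3: S_3 = 10 * (-1)^3 = -10
The first 4 terms are: [10, -10, 10, -10]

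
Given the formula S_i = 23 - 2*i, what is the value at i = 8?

S_8 = 23 + -2*8 = 23 + -16 = 7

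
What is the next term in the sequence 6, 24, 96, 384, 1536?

Ratios: 24 / 6 = 4.0
This is a geometric sequence with common ratio r = 4.
Next term = 1536 * 4 = 6144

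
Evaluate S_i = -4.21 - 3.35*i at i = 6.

S_6 = -4.21 + -3.35*6 = -4.21 + -20.1 = -24.31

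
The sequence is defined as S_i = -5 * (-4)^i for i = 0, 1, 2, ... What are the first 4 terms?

This is a geometric sequence.
i=0: S_0 = -5 * (-4)^0 = -5
i=1: S_1 = -5 * (-4)^1 = 20
i=2: S_2 = -5 * (-4)^2 = -80
i=3: S_3 = -5 * (-4)^3 = 320
The first 4 terms are: [-5, 20, -80, 320]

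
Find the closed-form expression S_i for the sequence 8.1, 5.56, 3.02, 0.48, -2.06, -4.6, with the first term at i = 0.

Check differences: 5.56 - 8.1 = -2.54
3.02 - 5.56 = -2.54
Common difference d = -2.54.
First term a = 8.1.
Formula: S_i = 8.10 - 2.54*i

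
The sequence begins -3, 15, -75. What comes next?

Ratios: 15 / -3 = -5.0
This is a geometric sequence with common ratio r = -5.
Next term = -75 * -5 = 375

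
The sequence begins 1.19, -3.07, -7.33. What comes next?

Differences: -3.07 - 1.19 = -4.26
This is an arithmetic sequence with common difference d = -4.26.
Next term = -7.33 + -4.26 = -11.59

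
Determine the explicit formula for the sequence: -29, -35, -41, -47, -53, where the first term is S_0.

Check differences: -35 - -29 = -6
-41 - -35 = -6
Common difference d = -6.
First term a = -29.
Formula: S_i = -29 - 6*i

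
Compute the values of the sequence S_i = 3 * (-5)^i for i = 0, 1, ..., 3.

This is a geometric sequence.
i=0: S_0 = 3 * (-5)^0 = 3
i=1: S_1 = 3 * (-5)^1 = -15
i=2: S_2 = 3 * (-5)^2 = 75
i=3: S_3 = 3 * (-5)^3 = -375
The first 4 terms are: [3, -15, 75, -375]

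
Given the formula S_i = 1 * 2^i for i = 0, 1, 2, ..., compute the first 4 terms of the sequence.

This is a geometric sequence.
i=0: S_0 = 1 * 2^0 = 1
i=1: S_1 = 1 * 2^1 = 2
i=2: S_2 = 1 * 2^2 = 4
i=3: S_3 = 1 * 2^3 = 8
The first 4 terms are: [1, 2, 4, 8]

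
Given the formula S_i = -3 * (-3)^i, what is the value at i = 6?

S_6 = -3 * (-3)^6 = -3 * 729 = -2187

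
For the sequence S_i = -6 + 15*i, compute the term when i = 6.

S_6 = -6 + 15*6 = -6 + 90 = 84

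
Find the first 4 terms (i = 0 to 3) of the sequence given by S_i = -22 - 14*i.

This is an arithmetic sequence.
i=0: S_0 = -22 + -14*0 = -22
i=1: S_1 = -22 + -14*1 = -36
i=2: S_2 = -22 + -14*2 = -50
i=3: S_3 = -22 + -14*3 = -64
The first 4 terms are: [-22, -36, -50, -64]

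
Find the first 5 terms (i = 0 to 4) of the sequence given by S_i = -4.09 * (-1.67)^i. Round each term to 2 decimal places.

This is a geometric sequence.
i=0: S_0 = -4.09 * (-1.67)^0 = -4.09
i=1: S_1 = -4.09 * (-1.67)^1 ≈ 6.83
i=2: S_2 = -4.09 * (-1.67)^2 ≈ -11.41
i=3: S_3 = -4.09 * (-1.67)^3 ≈ 19.05
i=4: S_4 = -4.09 * (-1.67)^4 ≈ -31.81
The first 5 terms are: [-4.09, 6.83, -11.41, 19.05, -31.81]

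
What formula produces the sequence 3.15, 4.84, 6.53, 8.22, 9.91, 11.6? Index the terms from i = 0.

Check differences: 4.84 - 3.15 = 1.69
6.53 - 4.84 = 1.69
Common difference d = 1.69.
First term a = 3.15.
Formula: S_i = 3.15 + 1.69*i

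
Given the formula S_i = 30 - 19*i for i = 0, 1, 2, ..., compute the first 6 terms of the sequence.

This is an arithmetic sequence.
i=0: S_0 = 30 + -19*0 = 30
i=1: S_1 = 30 + -19*1 = 11
i=2: S_2 = 30 + -19*2 = -8
i=3: S_3 = 30 + -19*3 = -27
i=4: S_4 = 30 + -19*4 = -46
i=5: S_5 = 30 + -19*5 = -65
The first 6 terms are: [30, 11, -8, -27, -46, -65]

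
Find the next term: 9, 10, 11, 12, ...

Differences: 10 - 9 = 1
This is an arithmetic sequence with common difference d = 1.
Next term = 12 + 1 = 13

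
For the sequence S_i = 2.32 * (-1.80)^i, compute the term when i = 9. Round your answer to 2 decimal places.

S_9 = 2.32 * (-1.8)^9 ≈ 2.32 * -198.3593 ≈ -460.19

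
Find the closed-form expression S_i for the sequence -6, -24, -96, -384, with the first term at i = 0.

Check ratios: -24 / -6 = 4.0
Common ratio r = 4.
First term a = -6.
Formula: S_i = -6 * 4^i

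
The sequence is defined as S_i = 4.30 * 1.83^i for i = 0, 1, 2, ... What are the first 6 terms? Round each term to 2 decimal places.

This is a geometric sequence.
i=0: S_0 = 4.3 * 1.83^0 = 4.3
i=1: S_1 = 4.3 * 1.83^1 ≈ 7.87
i=2: S_2 = 4.3 * 1.83^2 ≈ 14.4
i=3: S_3 = 4.3 * 1.83^3 ≈ 26.35
i=4: S_4 = 4.3 * 1.83^4 ≈ 48.23
i=5: S_5 = 4.3 * 1.83^5 ≈ 88.25
The first 6 terms are: [4.3, 7.87, 14.4, 26.35, 48.23, 88.25]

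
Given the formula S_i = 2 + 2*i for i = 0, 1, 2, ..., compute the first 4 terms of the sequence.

This is an arithmetic sequence.
i=0: S_0 = 2 + 2*0 = 2
i=1: S_1 = 2 + 2*1 = 4
i=2: S_2 = 2 + 2*2 = 6
i=3: S_3 = 2 + 2*3 = 8
The first 4 terms are: [2, 4, 6, 8]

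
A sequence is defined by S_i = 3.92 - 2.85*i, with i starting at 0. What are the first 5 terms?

This is an arithmetic sequence.
i=0: S_0 = 3.92 + -2.85*0 = 3.92
i=1: S_1 = 3.92 + -2.85*1 = 1.07
i=2: S_2 = 3.92 + -2.85*2 = -1.78
i=3: S_3 = 3.92 + -2.85*3 = -4.63
i=4: S_4 = 3.92 + -2.85*4 = -7.48
The first 5 terms are: [3.92, 1.07, -1.78, -4.63, -7.48]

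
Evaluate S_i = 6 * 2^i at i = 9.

S_9 = 6 * 2^9 = 6 * 512 = 3072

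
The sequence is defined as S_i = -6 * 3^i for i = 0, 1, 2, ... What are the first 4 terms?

This is a geometric sequence.
i=0: S_0 = -6 * 3^0 = -6
i=1: S_1 = -6 * 3^1 = -18
i=2: S_2 = -6 * 3^2 = -54
i=3: S_3 = -6 * 3^3 = -162
The first 4 terms are: [-6, -18, -54, -162]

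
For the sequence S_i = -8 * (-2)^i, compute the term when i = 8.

S_8 = -8 * (-2)^8 = -8 * 256 = -2048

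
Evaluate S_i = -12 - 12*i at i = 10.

S_10 = -12 + -12*10 = -12 + -120 = -132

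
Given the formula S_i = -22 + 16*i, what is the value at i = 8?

S_8 = -22 + 16*8 = -22 + 128 = 106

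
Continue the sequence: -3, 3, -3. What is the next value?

Ratios: 3 / -3 = -1.0
This is a geometric sequence with common ratio r = -1.
Next term = -3 * -1 = 3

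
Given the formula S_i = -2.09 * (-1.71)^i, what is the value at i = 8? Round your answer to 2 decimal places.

S_8 = -2.09 * (-1.71)^8 ≈ -2.09 * 73.1087 ≈ -152.8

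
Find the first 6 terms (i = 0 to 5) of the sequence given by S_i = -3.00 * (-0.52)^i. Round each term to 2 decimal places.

This is a geometric sequence.
i=0: S_0 = -3.0 * (-0.52)^0 = -3.0
i=1: S_1 = -3.0 * (-0.52)^1 = 1.56
i=2: S_2 = -3.0 * (-0.52)^2 ≈ -0.81
i=3: S_3 = -3.0 * (-0.52)^3 ≈ 0.42
i=4: S_4 = -3.0 * (-0.52)^4 ≈ -0.22
i=5: S_5 = -3.0 * (-0.52)^5 ≈ 0.11
The first 6 terms are: [-3.0, 1.56, -0.81, 0.42, -0.22, 0.11]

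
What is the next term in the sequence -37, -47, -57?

Differences: -47 - -37 = -10
This is an arithmetic sequence with common difference d = -10.
Next term = -57 + -10 = -67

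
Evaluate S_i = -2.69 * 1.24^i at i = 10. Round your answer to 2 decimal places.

S_10 = -2.69 * 1.24^10 ≈ -2.69 * 8.5944 ≈ -23.12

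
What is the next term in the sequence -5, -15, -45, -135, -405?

Ratios: -15 / -5 = 3.0
This is a geometric sequence with common ratio r = 3.
Next term = -405 * 3 = -1215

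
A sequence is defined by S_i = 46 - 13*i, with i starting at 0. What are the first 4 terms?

This is an arithmetic sequence.
i=0: S_0 = 46 + -13*0 = 46
i=1: S_1 = 46 + -13*1 = 33
i=2: S_2 = 46 + -13*2 = 20
i=3: S_3 = 46 + -13*3 = 7
The first 4 terms are: [46, 33, 20, 7]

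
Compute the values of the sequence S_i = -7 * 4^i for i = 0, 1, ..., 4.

This is a geometric sequence.
i=0: S_0 = -7 * 4^0 = -7
i=1: S_1 = -7 * 4^1 = -28
i=2: S_2 = -7 * 4^2 = -112
i=3: S_3 = -7 * 4^3 = -448
i=4: S_4 = -7 * 4^4 = -1792
The first 5 terms are: [-7, -28, -112, -448, -1792]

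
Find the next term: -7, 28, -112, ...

Ratios: 28 / -7 = -4.0
This is a geometric sequence with common ratio r = -4.
Next term = -112 * -4 = 448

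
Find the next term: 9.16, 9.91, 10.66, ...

Differences: 9.91 - 9.16 = 0.75
This is an arithmetic sequence with common difference d = 0.75.
Next term = 10.66 + 0.75 = 11.41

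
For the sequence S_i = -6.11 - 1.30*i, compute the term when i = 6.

S_6 = -6.11 + -1.3*6 = -6.11 + -7.8 = -13.91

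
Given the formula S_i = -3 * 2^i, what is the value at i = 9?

S_9 = -3 * 2^9 = -3 * 512 = -1536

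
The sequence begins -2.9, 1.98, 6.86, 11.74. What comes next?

Differences: 1.98 - -2.9 = 4.88
This is an arithmetic sequence with common difference d = 4.88.
Next term = 11.74 + 4.88 = 16.62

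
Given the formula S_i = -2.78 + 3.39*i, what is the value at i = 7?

S_7 = -2.78 + 3.39*7 = -2.78 + 23.73 = 20.95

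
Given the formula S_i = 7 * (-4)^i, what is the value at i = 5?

S_5 = 7 * (-4)^5 = 7 * -1024 = -7168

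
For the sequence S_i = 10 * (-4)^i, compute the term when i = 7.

S_7 = 10 * (-4)^7 = 10 * -16384 = -163840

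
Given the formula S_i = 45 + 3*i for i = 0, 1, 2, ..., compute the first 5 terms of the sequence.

This is an arithmetic sequence.
i=0: S_0 = 45 + 3*0 = 45
i=1: S_1 = 45 + 3*1 = 48
i=2: S_2 = 45 + 3*2 = 51
i=3: S_3 = 45 + 3*3 = 54
i=4: S_4 = 45 + 3*4 = 57
The first 5 terms are: [45, 48, 51, 54, 57]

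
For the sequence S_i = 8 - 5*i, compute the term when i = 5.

S_5 = 8 + -5*5 = 8 + -25 = -17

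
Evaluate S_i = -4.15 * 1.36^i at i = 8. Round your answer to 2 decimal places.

S_8 = -4.15 * 1.36^8 ≈ -4.15 * 11.7034 ≈ -48.57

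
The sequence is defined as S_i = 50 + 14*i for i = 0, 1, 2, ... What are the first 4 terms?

This is an arithmetic sequence.
i=0: S_0 = 50 + 14*0 = 50
i=1: S_1 = 50 + 14*1 = 64
i=2: S_2 = 50 + 14*2 = 78
i=3: S_3 = 50 + 14*3 = 92
The first 4 terms are: [50, 64, 78, 92]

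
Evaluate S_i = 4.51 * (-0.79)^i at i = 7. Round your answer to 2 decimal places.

S_7 = 4.51 * (-0.79)^7 ≈ 4.51 * -0.192 ≈ -0.87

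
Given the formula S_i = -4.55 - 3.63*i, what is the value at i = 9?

S_9 = -4.55 + -3.63*9 = -4.55 + -32.67 = -37.22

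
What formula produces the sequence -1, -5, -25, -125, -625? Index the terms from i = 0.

Check ratios: -5 / -1 = 5.0
Common ratio r = 5.
First term a = -1.
Formula: S_i = -1 * 5^i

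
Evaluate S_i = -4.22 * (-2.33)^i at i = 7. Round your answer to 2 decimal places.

S_7 = -4.22 * (-2.33)^7 ≈ -4.22 * -372.8133 ≈ 1573.27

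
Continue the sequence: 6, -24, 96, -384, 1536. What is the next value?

Ratios: -24 / 6 = -4.0
This is a geometric sequence with common ratio r = -4.
Next term = 1536 * -4 = -6144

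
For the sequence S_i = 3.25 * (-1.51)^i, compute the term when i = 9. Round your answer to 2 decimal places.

S_9 = 3.25 * (-1.51)^9 ≈ 3.25 * -40.8124 ≈ -132.64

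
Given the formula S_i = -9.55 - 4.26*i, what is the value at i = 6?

S_6 = -9.55 + -4.26*6 = -9.55 + -25.56 = -35.11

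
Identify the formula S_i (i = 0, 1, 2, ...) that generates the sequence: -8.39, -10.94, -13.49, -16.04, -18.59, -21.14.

Check differences: -10.94 - -8.39 = -2.55
-13.49 - -10.94 = -2.55
Common difference d = -2.55.
First term a = -8.39.
Formula: S_i = -8.39 - 2.55*i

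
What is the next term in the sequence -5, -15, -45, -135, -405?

Ratios: -15 / -5 = 3.0
This is a geometric sequence with common ratio r = 3.
Next term = -405 * 3 = -1215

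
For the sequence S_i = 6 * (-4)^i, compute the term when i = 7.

S_7 = 6 * (-4)^7 = 6 * -16384 = -98304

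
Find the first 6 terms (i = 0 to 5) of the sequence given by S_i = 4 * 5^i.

This is a geometric sequence.
i=0: S_0 = 4 * 5^0 = 4
i=1: S_1 = 4 * 5^1 = 20
i=2: S_2 = 4 * 5^2 = 100
i=3: S_3 = 4 * 5^3 = 500
i=4: S_4 = 4 * 5^4 = 2500
i=5: S_5 = 4 * 5^5 = 12500
The first 6 terms are: [4, 20, 100, 500, 2500, 12500]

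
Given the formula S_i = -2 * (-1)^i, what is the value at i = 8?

S_8 = -2 * (-1)^8 = -2 * 1 = -2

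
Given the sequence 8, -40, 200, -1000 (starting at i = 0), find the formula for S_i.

Check ratios: -40 / 8 = -5.0
Common ratio r = -5.
First term a = 8.
Formula: S_i = 8 * (-5)^i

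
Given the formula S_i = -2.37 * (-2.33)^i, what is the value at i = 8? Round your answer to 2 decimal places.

S_8 = -2.37 * (-2.33)^8 ≈ -2.37 * 868.6551 ≈ -2058.71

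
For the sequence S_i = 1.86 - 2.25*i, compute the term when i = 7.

S_7 = 1.86 + -2.25*7 = 1.86 + -15.75 = -13.89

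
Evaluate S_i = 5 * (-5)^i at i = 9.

S_9 = 5 * (-5)^9 = 5 * -1953125 = -9765625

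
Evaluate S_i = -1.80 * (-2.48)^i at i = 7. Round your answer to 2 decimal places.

S_7 = -1.8 * (-2.48)^7 ≈ -1.8 * -576.9813 ≈ 1038.57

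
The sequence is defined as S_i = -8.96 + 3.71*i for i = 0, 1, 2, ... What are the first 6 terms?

This is an arithmetic sequence.
i=0: S_0 = -8.96 + 3.71*0 = -8.96
i=1: S_1 = -8.96 + 3.71*1 = -5.25
i=2: S_2 = -8.96 + 3.71*2 = -1.54
i=3: S_3 = -8.96 + 3.71*3 = 2.17
i=4: S_4 = -8.96 + 3.71*4 = 5.88
i=5: S_5 = -8.96 + 3.71*5 = 9.59
The first 6 terms are: [-8.96, -5.25, -1.54, 2.17, 5.88, 9.59]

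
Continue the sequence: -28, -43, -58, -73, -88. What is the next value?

Differences: -43 - -28 = -15
This is an arithmetic sequence with common difference d = -15.
Next term = -88 + -15 = -103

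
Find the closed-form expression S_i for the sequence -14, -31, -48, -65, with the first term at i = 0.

Check differences: -31 - -14 = -17
-48 - -31 = -17
Common difference d = -17.
First term a = -14.
Formula: S_i = -14 - 17*i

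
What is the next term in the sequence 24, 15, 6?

Differences: 15 - 24 = -9
This is an arithmetic sequence with common difference d = -9.
Next term = 6 + -9 = -3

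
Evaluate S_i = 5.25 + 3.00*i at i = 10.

S_10 = 5.25 + 3.0*10 = 5.25 + 30.0 = 35.25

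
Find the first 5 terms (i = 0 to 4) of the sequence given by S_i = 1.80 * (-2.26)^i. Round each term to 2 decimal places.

This is a geometric sequence.
i=0: S_0 = 1.8 * (-2.26)^0 = 1.8
i=1: S_1 = 1.8 * (-2.26)^1 ≈ -4.07
i=2: S_2 = 1.8 * (-2.26)^2 ≈ 9.19
i=3: S_3 = 1.8 * (-2.26)^3 ≈ -20.78
i=4: S_4 = 1.8 * (-2.26)^4 ≈ 46.96
The first 5 terms are: [1.8, -4.07, 9.19, -20.78, 46.96]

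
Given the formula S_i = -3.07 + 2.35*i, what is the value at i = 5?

S_5 = -3.07 + 2.35*5 = -3.07 + 11.75 = 8.68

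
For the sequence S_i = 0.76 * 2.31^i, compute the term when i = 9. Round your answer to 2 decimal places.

S_9 = 0.76 * 2.31^9 ≈ 0.76 * 1872.8708 ≈ 1423.38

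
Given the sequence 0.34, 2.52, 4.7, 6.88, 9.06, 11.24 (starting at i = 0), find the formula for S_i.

Check differences: 2.52 - 0.34 = 2.18
4.7 - 2.52 = 2.18
Common difference d = 2.18.
First term a = 0.34.
Formula: S_i = 0.34 + 2.18*i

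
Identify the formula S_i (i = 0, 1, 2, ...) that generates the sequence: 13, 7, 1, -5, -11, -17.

Check differences: 7 - 13 = -6
1 - 7 = -6
Common difference d = -6.
First term a = 13.
Formula: S_i = 13 - 6*i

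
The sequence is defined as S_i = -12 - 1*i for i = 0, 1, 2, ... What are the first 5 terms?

This is an arithmetic sequence.
i=0: S_0 = -12 + -1*0 = -12
i=1: S_1 = -12 + -1*1 = -13
i=2: S_2 = -12 + -1*2 = -14
i=3: S_3 = -12 + -1*3 = -15
i=4: S_4 = -12 + -1*4 = -16
The first 5 terms are: [-12, -13, -14, -15, -16]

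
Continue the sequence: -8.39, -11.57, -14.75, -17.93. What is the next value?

Differences: -11.57 - -8.39 = -3.18
This is an arithmetic sequence with common difference d = -3.18.
Next term = -17.93 + -3.18 = -21.11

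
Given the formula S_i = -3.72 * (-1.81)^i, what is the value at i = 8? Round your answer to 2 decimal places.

S_8 = -3.72 * (-1.81)^8 ≈ -3.72 * 115.1937 ≈ -428.52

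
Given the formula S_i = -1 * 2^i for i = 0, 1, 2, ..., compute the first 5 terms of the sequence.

This is a geometric sequence.
i=0: S_0 = -1 * 2^0 = -1
i=1: S_1 = -1 * 2^1 = -2
i=2: S_2 = -1 * 2^2 = -4
i=3: S_3 = -1 * 2^3 = -8
i=4: S_4 = -1 * 2^4 = -16
The first 5 terms are: [-1, -2, -4, -8, -16]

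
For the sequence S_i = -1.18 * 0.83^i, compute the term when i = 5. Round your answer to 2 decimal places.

S_5 = -1.18 * 0.83^5 ≈ -1.18 * 0.3939 ≈ -0.46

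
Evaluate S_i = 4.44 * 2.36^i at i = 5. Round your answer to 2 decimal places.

S_5 = 4.44 * 2.36^5 ≈ 4.44 * 73.2082 ≈ 325.04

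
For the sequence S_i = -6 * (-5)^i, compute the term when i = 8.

S_8 = -6 * (-5)^8 = -6 * 390625 = -2343750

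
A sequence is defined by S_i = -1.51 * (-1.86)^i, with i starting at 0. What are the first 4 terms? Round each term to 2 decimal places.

This is a geometric sequence.
i=0: S_0 = -1.51 * (-1.86)^0 = -1.51
i=1: S_1 = -1.51 * (-1.86)^1 ≈ 2.81
i=2: S_2 = -1.51 * (-1.86)^2 ≈ -5.22
i=3: S_3 = -1.51 * (-1.86)^3 ≈ 9.72
The first 4 terms are: [-1.51, 2.81, -5.22, 9.72]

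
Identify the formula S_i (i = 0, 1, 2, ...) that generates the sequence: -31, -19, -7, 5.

Check differences: -19 - -31 = 12
-7 - -19 = 12
Common difference d = 12.
First term a = -31.
Formula: S_i = -31 + 12*i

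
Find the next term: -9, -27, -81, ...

Ratios: -27 / -9 = 3.0
This is a geometric sequence with common ratio r = 3.
Next term = -81 * 3 = -243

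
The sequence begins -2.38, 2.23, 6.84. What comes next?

Differences: 2.23 - -2.38 = 4.61
This is an arithmetic sequence with common difference d = 4.61.
Next term = 6.84 + 4.61 = 11.45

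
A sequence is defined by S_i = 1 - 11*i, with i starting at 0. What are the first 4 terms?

This is an arithmetic sequence.
i=0: S_0 = 1 + -11*0 = 1
i=1: S_1 = 1 + -11*1 = -10
i=2: S_2 = 1 + -11*2 = -21
i=3: S_3 = 1 + -11*3 = -32
The first 4 terms are: [1, -10, -21, -32]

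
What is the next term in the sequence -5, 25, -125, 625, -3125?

Ratios: 25 / -5 = -5.0
This is a geometric sequence with common ratio r = -5.
Next term = -3125 * -5 = 15625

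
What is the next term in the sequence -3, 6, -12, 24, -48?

Ratios: 6 / -3 = -2.0
This is a geometric sequence with common ratio r = -2.
Next term = -48 * -2 = 96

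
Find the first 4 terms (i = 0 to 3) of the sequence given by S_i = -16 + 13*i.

This is an arithmetic sequence.
i=0: S_0 = -16 + 13*0 = -16
i=1: S_1 = -16 + 13*1 = -3
i=2: S_2 = -16 + 13*2 = 10
i=3: S_3 = -16 + 13*3 = 23
The first 4 terms are: [-16, -3, 10, 23]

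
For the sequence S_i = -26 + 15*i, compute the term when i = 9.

S_9 = -26 + 15*9 = -26 + 135 = 109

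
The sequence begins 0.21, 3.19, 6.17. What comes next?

Differences: 3.19 - 0.21 = 2.98
This is an arithmetic sequence with common difference d = 2.98.
Next term = 6.17 + 2.98 = 9.15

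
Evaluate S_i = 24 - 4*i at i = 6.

S_6 = 24 + -4*6 = 24 + -24 = 0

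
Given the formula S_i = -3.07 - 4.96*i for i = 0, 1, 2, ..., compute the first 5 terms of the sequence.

This is an arithmetic sequence.
i=0: S_0 = -3.07 + -4.96*0 = -3.07
i=1: S_1 = -3.07 + -4.96*1 = -8.03
i=2: S_2 = -3.07 + -4.96*2 = -12.99
i=3: S_3 = -3.07 + -4.96*3 = -17.95
i=4: S_4 = -3.07 + -4.96*4 = -22.91
The first 5 terms are: [-3.07, -8.03, -12.99, -17.95, -22.91]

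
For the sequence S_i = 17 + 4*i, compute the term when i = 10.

S_10 = 17 + 4*10 = 17 + 40 = 57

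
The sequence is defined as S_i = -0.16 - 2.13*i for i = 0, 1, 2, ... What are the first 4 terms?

This is an arithmetic sequence.
i=0: S_0 = -0.16 + -2.13*0 = -0.16
i=1: S_1 = -0.16 + -2.13*1 = -2.29
i=2: S_2 = -0.16 + -2.13*2 = -4.42
i=3: S_3 = -0.16 + -2.13*3 = -6.55
The first 4 terms are: [-0.16, -2.29, -4.42, -6.55]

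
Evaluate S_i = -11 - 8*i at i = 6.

S_6 = -11 + -8*6 = -11 + -48 = -59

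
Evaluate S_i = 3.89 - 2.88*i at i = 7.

S_7 = 3.89 + -2.88*7 = 3.89 + -20.16 = -16.27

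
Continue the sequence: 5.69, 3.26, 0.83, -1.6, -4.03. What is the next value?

Differences: 3.26 - 5.69 = -2.43
This is an arithmetic sequence with common difference d = -2.43.
Next term = -4.03 + -2.43 = -6.46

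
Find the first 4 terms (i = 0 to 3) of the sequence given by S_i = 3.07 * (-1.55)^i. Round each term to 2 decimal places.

This is a geometric sequence.
i=0: S_0 = 3.07 * (-1.55)^0 = 3.07
i=1: S_1 = 3.07 * (-1.55)^1 ≈ -4.76
i=2: S_2 = 3.07 * (-1.55)^2 ≈ 7.38
i=3: S_3 = 3.07 * (-1.55)^3 ≈ -11.43
The first 4 terms are: [3.07, -4.76, 7.38, -11.43]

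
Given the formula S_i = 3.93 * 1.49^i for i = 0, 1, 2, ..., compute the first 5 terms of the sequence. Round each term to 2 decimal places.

This is a geometric sequence.
i=0: S_0 = 3.93 * 1.49^0 = 3.93
i=1: S_1 = 3.93 * 1.49^1 ≈ 5.86
i=2: S_2 = 3.93 * 1.49^2 ≈ 8.72
i=3: S_3 = 3.93 * 1.49^3 ≈ 13.0
i=4: S_4 = 3.93 * 1.49^4 ≈ 19.37
The first 5 terms are: [3.93, 5.86, 8.72, 13.0, 19.37]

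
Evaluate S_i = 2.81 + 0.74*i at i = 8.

S_8 = 2.81 + 0.74*8 = 2.81 + 5.92 = 8.73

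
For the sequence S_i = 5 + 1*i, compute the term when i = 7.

S_7 = 5 + 1*7 = 5 + 7 = 12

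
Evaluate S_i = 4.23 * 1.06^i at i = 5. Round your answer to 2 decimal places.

S_5 = 4.23 * 1.06^5 ≈ 4.23 * 1.3382 ≈ 5.66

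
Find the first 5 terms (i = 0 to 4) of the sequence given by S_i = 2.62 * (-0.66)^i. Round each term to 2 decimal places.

This is a geometric sequence.
i=0: S_0 = 2.62 * (-0.66)^0 = 2.62
i=1: S_1 = 2.62 * (-0.66)^1 ≈ -1.73
i=2: S_2 = 2.62 * (-0.66)^2 ≈ 1.14
i=3: S_3 = 2.62 * (-0.66)^3 ≈ -0.75
i=4: S_4 = 2.62 * (-0.66)^4 ≈ 0.5
The first 5 terms are: [2.62, -1.73, 1.14, -0.75, 0.5]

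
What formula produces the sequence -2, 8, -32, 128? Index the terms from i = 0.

Check ratios: 8 / -2 = -4.0
Common ratio r = -4.
First term a = -2.
Formula: S_i = -2 * (-4)^i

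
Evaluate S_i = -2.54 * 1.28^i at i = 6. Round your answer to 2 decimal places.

S_6 = -2.54 * 1.28^6 ≈ -2.54 * 4.398 ≈ -11.17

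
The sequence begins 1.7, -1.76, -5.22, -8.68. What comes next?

Differences: -1.76 - 1.7 = -3.46
This is an arithmetic sequence with common difference d = -3.46.
Next term = -8.68 + -3.46 = -12.14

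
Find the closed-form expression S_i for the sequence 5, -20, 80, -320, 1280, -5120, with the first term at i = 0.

Check ratios: -20 / 5 = -4.0
Common ratio r = -4.
First term a = 5.
Formula: S_i = 5 * (-4)^i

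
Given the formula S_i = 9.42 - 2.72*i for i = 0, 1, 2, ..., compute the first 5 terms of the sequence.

This is an arithmetic sequence.
i=0: S_0 = 9.42 + -2.72*0 = 9.42
i=1: S_1 = 9.42 + -2.72*1 = 6.7
i=2: S_2 = 9.42 + -2.72*2 = 3.98
i=3: S_3 = 9.42 + -2.72*3 = 1.26
i=4: S_4 = 9.42 + -2.72*4 = -1.46
The first 5 terms are: [9.42, 6.7, 3.98, 1.26, -1.46]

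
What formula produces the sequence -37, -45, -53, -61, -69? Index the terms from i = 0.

Check differences: -45 - -37 = -8
-53 - -45 = -8
Common difference d = -8.
First term a = -37.
Formula: S_i = -37 - 8*i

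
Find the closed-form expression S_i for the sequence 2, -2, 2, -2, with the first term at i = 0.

Check ratios: -2 / 2 = -1.0
Common ratio r = -1.
First term a = 2.
Formula: S_i = 2 * (-1)^i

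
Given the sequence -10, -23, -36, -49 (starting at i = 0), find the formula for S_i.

Check differences: -23 - -10 = -13
-36 - -23 = -13
Common difference d = -13.
First term a = -10.
Formula: S_i = -10 - 13*i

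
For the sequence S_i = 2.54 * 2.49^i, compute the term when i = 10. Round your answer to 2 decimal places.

S_10 = 2.54 * 2.49^10 ≈ 2.54 * 9162.0672 ≈ 23271.65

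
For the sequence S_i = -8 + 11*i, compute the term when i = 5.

S_5 = -8 + 11*5 = -8 + 55 = 47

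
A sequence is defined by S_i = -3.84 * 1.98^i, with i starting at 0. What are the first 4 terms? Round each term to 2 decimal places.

This is a geometric sequence.
i=0: S_0 = -3.84 * 1.98^0 = -3.84
i=1: S_1 = -3.84 * 1.98^1 ≈ -7.6
i=2: S_2 = -3.84 * 1.98^2 ≈ -15.05
i=3: S_3 = -3.84 * 1.98^3 ≈ -29.81
The first 4 terms are: [-3.84, -7.6, -15.05, -29.81]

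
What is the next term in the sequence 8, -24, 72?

Ratios: -24 / 8 = -3.0
This is a geometric sequence with common ratio r = -3.
Next term = 72 * -3 = -216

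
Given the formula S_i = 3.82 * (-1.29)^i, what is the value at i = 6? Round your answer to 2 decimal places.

S_6 = 3.82 * (-1.29)^6 ≈ 3.82 * 4.6083 ≈ 17.6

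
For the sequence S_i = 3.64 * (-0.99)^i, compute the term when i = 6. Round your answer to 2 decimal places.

S_6 = 3.64 * (-0.99)^6 ≈ 3.64 * 0.9415 ≈ 3.43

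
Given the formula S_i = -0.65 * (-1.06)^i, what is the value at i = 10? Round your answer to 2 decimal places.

S_10 = -0.65 * (-1.06)^10 ≈ -0.65 * 1.7908 ≈ -1.16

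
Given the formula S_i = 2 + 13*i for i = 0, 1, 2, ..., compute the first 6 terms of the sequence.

This is an arithmetic sequence.
i=0: S_0 = 2 + 13*0 = 2
i=1: S_1 = 2 + 13*1 = 15
i=2: S_2 = 2 + 13*2 = 28
i=3: S_3 = 2 + 13*3 = 41
i=4: S_4 = 2 + 13*4 = 54
i=5: S_5 = 2 + 13*5 = 67
The first 6 terms are: [2, 15, 28, 41, 54, 67]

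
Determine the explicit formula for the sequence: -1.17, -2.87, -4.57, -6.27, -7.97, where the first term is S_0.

Check differences: -2.87 - -1.17 = -1.7
-4.57 - -2.87 = -1.7
Common difference d = -1.7.
First term a = -1.17.
Formula: S_i = -1.17 - 1.70*i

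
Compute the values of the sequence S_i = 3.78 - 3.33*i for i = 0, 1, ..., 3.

This is an arithmetic sequence.
i=0: S_0 = 3.78 + -3.33*0 = 3.78
i=1: S_1 = 3.78 + -3.33*1 = 0.45
i=2: S_2 = 3.78 + -3.33*2 = -2.88
i=3: S_3 = 3.78 + -3.33*3 = -6.21
The first 4 terms are: [3.78, 0.45, -2.88, -6.21]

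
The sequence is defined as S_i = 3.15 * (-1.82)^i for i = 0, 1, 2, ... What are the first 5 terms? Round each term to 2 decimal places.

This is a geometric sequence.
i=0: S_0 = 3.15 * (-1.82)^0 = 3.15
i=1: S_1 = 3.15 * (-1.82)^1 ≈ -5.73
i=2: S_2 = 3.15 * (-1.82)^2 ≈ 10.43
i=3: S_3 = 3.15 * (-1.82)^3 ≈ -18.99
i=4: S_4 = 3.15 * (-1.82)^4 ≈ 34.56
The first 5 terms are: [3.15, -5.73, 10.43, -18.99, 34.56]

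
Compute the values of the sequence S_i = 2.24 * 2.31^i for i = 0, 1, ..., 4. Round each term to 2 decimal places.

This is a geometric sequence.
i=0: S_0 = 2.24 * 2.31^0 = 2.24
i=1: S_1 = 2.24 * 2.31^1 ≈ 5.17
i=2: S_2 = 2.24 * 2.31^2 ≈ 11.95
i=3: S_3 = 2.24 * 2.31^3 ≈ 27.61
i=4: S_4 = 2.24 * 2.31^4 ≈ 63.78
The first 5 terms are: [2.24, 5.17, 11.95, 27.61, 63.78]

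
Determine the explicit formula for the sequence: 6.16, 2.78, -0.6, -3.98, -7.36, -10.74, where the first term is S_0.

Check differences: 2.78 - 6.16 = -3.38
-0.6 - 2.78 = -3.38
Common difference d = -3.38.
First term a = 6.16.
Formula: S_i = 6.16 - 3.38*i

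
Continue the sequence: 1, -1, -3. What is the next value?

Differences: -1 - 1 = -2
This is an arithmetic sequence with common difference d = -2.
Next term = -3 + -2 = -5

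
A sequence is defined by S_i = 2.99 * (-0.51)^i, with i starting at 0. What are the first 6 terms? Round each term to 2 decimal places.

This is a geometric sequence.
i=0: S_0 = 2.99 * (-0.51)^0 = 2.99
i=1: S_1 = 2.99 * (-0.51)^1 ≈ -1.52
i=2: S_2 = 2.99 * (-0.51)^2 ≈ 0.78
i=3: S_3 = 2.99 * (-0.51)^3 ≈ -0.4
i=4: S_4 = 2.99 * (-0.51)^4 ≈ 0.2
i=5: S_5 = 2.99 * (-0.51)^5 ≈ -0.1
The first 6 terms are: [2.99, -1.52, 0.78, -0.4, 0.2, -0.1]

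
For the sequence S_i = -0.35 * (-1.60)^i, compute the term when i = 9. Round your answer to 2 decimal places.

S_9 = -0.35 * (-1.6)^9 ≈ -0.35 * -68.7195 ≈ 24.05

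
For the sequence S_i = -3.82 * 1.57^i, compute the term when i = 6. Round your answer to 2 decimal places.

S_6 = -3.82 * 1.57^6 ≈ -3.82 * 14.9761 ≈ -57.21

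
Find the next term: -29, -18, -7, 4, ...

Differences: -18 - -29 = 11
This is an arithmetic sequence with common difference d = 11.
Next term = 4 + 11 = 15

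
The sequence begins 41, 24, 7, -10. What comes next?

Differences: 24 - 41 = -17
This is an arithmetic sequence with common difference d = -17.
Next term = -10 + -17 = -27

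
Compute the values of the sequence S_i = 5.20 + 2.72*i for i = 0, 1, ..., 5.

This is an arithmetic sequence.
i=0: S_0 = 5.2 + 2.72*0 = 5.2
i=1: S_1 = 5.2 + 2.72*1 = 7.92
i=2: S_2 = 5.2 + 2.72*2 = 10.64
i=3: S_3 = 5.2 + 2.72*3 = 13.36
i=4: S_4 = 5.2 + 2.72*4 = 16.08
i=5: S_5 = 5.2 + 2.72*5 = 18.8
The first 6 terms are: [5.2, 7.92, 10.64, 13.36, 16.08, 18.8]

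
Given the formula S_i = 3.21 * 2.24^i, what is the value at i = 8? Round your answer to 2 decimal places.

S_8 = 3.21 * 2.24^8 ≈ 3.21 * 633.8466 ≈ 2034.65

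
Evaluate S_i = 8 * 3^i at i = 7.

S_7 = 8 * 3^7 = 8 * 2187 = 17496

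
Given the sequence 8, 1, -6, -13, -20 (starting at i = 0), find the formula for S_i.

Check differences: 1 - 8 = -7
-6 - 1 = -7
Common difference d = -7.
First term a = 8.
Formula: S_i = 8 - 7*i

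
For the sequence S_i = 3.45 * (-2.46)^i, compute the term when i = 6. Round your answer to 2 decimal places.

S_6 = 3.45 * (-2.46)^6 ≈ 3.45 * 221.6209 ≈ 764.59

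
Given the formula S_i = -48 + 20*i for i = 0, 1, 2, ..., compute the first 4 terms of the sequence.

This is an arithmetic sequence.
i=0: S_0 = -48 + 20*0 = -48
i=1: S_1 = -48 + 20*1 = -28
i=2: S_2 = -48 + 20*2 = -8
i=3: S_3 = -48 + 20*3 = 12
The first 4 terms are: [-48, -28, -8, 12]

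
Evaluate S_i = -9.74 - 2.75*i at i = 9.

S_9 = -9.74 + -2.75*9 = -9.74 + -24.75 = -34.49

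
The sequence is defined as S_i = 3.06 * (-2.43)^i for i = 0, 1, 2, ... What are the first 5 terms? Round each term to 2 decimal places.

This is a geometric sequence.
i=0: S_0 = 3.06 * (-2.43)^0 = 3.06
i=1: S_1 = 3.06 * (-2.43)^1 ≈ -7.44
i=2: S_2 = 3.06 * (-2.43)^2 ≈ 18.07
i=3: S_3 = 3.06 * (-2.43)^3 ≈ -43.91
i=4: S_4 = 3.06 * (-2.43)^4 ≈ 106.7
The first 5 terms are: [3.06, -7.44, 18.07, -43.91, 106.7]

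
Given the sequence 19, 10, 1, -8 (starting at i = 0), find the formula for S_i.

Check differences: 10 - 19 = -9
1 - 10 = -9
Common difference d = -9.
First term a = 19.
Formula: S_i = 19 - 9*i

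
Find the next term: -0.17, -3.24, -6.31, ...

Differences: -3.24 - -0.17 = -3.07
This is an arithmetic sequence with common difference d = -3.07.
Next term = -6.31 + -3.07 = -9.38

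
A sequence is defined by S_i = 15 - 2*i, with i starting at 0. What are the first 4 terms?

This is an arithmetic sequence.
i=0: S_0 = 15 + -2*0 = 15
i=1: S_1 = 15 + -2*1 = 13
i=2: S_2 = 15 + -2*2 = 11
i=3: S_3 = 15 + -2*3 = 9
The first 4 terms are: [15, 13, 11, 9]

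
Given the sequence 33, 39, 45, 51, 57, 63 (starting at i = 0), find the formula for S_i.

Check differences: 39 - 33 = 6
45 - 39 = 6
Common difference d = 6.
First term a = 33.
Formula: S_i = 33 + 6*i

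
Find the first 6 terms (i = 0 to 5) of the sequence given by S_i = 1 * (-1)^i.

This is a geometric sequence.
i=0: S_0 = 1 * (-1)^0 = 1
i=1: S_1 = 1 * (-1)^1 = -1
i=2: S_2 = 1 * (-1)^2 = 1
i=3: S_3 = 1 * (-1)^3 = -1
i=4: S_4 = 1 * (-1)^4 = 1
i=5: S_5 = 1 * (-1)^5 = -1
The first 6 terms are: [1, -1, 1, -1, 1, -1]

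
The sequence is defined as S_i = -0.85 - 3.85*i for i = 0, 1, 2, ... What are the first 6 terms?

This is an arithmetic sequence.
i=0: S_0 = -0.85 + -3.85*0 = -0.85
i=1: S_1 = -0.85 + -3.85*1 = -4.7
i=2: S_2 = -0.85 + -3.85*2 = -8.55
i=3: S_3 = -0.85 + -3.85*3 = -12.4
i=4: S_4 = -0.85 + -3.85*4 = -16.25
i=5: S_5 = -0.85 + -3.85*5 = -20.1
The first 6 terms are: [-0.85, -4.7, -8.55, -12.4, -16.25, -20.1]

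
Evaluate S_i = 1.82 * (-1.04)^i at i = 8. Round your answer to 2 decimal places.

S_8 = 1.82 * (-1.04)^8 ≈ 1.82 * 1.3686 ≈ 2.49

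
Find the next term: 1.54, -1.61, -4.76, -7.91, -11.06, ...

Differences: -1.61 - 1.54 = -3.15
This is an arithmetic sequence with common difference d = -3.15.
Next term = -11.06 + -3.15 = -14.21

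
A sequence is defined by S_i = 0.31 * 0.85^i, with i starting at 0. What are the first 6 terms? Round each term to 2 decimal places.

This is a geometric sequence.
i=0: S_0 = 0.31 * 0.85^0 = 0.31
i=1: S_1 = 0.31 * 0.85^1 ≈ 0.26
i=2: S_2 = 0.31 * 0.85^2 ≈ 0.22
i=3: S_3 = 0.31 * 0.85^3 ≈ 0.19
i=4: S_4 = 0.31 * 0.85^4 ≈ 0.16
i=5: S_5 = 0.31 * 0.85^5 ≈ 0.14
The first 6 terms are: [0.31, 0.26, 0.22, 0.19, 0.16, 0.14]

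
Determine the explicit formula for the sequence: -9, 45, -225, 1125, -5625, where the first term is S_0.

Check ratios: 45 / -9 = -5.0
Common ratio r = -5.
First term a = -9.
Formula: S_i = -9 * (-5)^i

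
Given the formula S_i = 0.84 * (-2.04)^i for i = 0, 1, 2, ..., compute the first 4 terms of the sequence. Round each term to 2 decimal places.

This is a geometric sequence.
i=0: S_0 = 0.84 * (-2.04)^0 = 0.84
i=1: S_1 = 0.84 * (-2.04)^1 ≈ -1.71
i=2: S_2 = 0.84 * (-2.04)^2 ≈ 3.5
i=3: S_3 = 0.84 * (-2.04)^3 ≈ -7.13
The first 4 terms are: [0.84, -1.71, 3.5, -7.13]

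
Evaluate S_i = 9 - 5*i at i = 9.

S_9 = 9 + -5*9 = 9 + -45 = -36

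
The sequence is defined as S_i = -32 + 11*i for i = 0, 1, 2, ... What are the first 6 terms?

This is an arithmetic sequence.
i=0: S_0 = -32 + 11*0 = -32
i=1: S_1 = -32 + 11*1 = -21
i=2: S_2 = -32 + 11*2 = -10
i=3: S_3 = -32 + 11*3 = 1
i=4: S_4 = -32 + 11*4 = 12
i=5: S_5 = -32 + 11*5 = 23
The first 6 terms are: [-32, -21, -10, 1, 12, 23]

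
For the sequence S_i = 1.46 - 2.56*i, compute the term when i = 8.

S_8 = 1.46 + -2.56*8 = 1.46 + -20.48 = -19.02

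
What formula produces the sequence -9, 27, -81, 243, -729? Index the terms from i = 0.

Check ratios: 27 / -9 = -3.0
Common ratio r = -3.
First term a = -9.
Formula: S_i = -9 * (-3)^i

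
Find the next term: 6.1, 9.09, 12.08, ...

Differences: 9.09 - 6.1 = 2.99
This is an arithmetic sequence with common difference d = 2.99.
Next term = 12.08 + 2.99 = 15.07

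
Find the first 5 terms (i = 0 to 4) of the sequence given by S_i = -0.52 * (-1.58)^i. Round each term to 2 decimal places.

This is a geometric sequence.
i=0: S_0 = -0.52 * (-1.58)^0 = -0.52
i=1: S_1 = -0.52 * (-1.58)^1 ≈ 0.82
i=2: S_2 = -0.52 * (-1.58)^2 ≈ -1.3
i=3: S_3 = -0.52 * (-1.58)^3 ≈ 2.05
i=4: S_4 = -0.52 * (-1.58)^4 ≈ -3.24
The first 5 terms are: [-0.52, 0.82, -1.3, 2.05, -3.24]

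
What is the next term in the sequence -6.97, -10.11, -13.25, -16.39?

Differences: -10.11 - -6.97 = -3.14
This is an arithmetic sequence with common difference d = -3.14.
Next term = -16.39 + -3.14 = -19.53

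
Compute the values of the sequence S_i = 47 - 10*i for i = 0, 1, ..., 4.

This is an arithmetic sequence.
i=0: S_0 = 47 + -10*0 = 47
i=1: S_1 = 47 + -10*1 = 37
i=2: S_2 = 47 + -10*2 = 27
i=3: S_3 = 47 + -10*3 = 17
i=4: S_4 = 47 + -10*4 = 7
The first 5 terms are: [47, 37, 27, 17, 7]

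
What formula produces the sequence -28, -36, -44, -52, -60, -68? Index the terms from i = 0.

Check differences: -36 - -28 = -8
-44 - -36 = -8
Common difference d = -8.
First term a = -28.
Formula: S_i = -28 - 8*i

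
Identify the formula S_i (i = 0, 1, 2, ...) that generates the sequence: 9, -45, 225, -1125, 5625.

Check ratios: -45 / 9 = -5.0
Common ratio r = -5.
First term a = 9.
Formula: S_i = 9 * (-5)^i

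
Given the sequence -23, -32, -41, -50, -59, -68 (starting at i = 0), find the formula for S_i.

Check differences: -32 - -23 = -9
-41 - -32 = -9
Common difference d = -9.
First term a = -23.
Formula: S_i = -23 - 9*i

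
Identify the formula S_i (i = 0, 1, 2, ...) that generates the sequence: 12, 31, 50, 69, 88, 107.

Check differences: 31 - 12 = 19
50 - 31 = 19
Common difference d = 19.
First term a = 12.
Formula: S_i = 12 + 19*i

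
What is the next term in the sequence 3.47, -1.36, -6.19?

Differences: -1.36 - 3.47 = -4.83
This is an arithmetic sequence with common difference d = -4.83.
Next term = -6.19 + -4.83 = -11.02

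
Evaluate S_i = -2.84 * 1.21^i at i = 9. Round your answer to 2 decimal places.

S_9 = -2.84 * 1.21^9 ≈ -2.84 * 5.5599 ≈ -15.79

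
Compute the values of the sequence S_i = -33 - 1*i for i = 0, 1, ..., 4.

This is an arithmetic sequence.
i=0: S_0 = -33 + -1*0 = -33
i=1: S_1 = -33 + -1*1 = -34
i=2: S_2 = -33 + -1*2 = -35
i=3: S_3 = -33 + -1*3 = -36
i=4: S_4 = -33 + -1*4 = -37
The first 5 terms are: [-33, -34, -35, -36, -37]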